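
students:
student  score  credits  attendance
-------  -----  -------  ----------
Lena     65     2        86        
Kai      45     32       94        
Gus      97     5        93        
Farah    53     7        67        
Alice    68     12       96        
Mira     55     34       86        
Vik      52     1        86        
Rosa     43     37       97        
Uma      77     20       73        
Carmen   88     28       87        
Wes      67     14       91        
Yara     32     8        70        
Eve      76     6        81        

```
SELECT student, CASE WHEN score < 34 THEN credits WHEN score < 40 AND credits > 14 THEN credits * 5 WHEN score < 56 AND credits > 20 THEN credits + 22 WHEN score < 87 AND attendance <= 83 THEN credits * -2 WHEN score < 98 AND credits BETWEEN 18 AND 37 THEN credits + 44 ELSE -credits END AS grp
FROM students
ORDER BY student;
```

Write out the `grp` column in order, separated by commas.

-12, 72, -12, -14, -5, 54, -2, 56, 59, -40, -1, -14, 8

student=Alice: ELSE → -12
student=Carmen: score < 98 AND credits BETWEEN 18 AND 37 → 72
student=Eve: score < 87 AND attendance <= 83 → -12
student=Farah: score < 87 AND attendance <= 83 → -14
student=Gus: ELSE → -5
student=Kai: score < 56 AND credits > 20 → 54
student=Lena: ELSE → -2
student=Mira: score < 56 AND credits > 20 → 56
student=Rosa: score < 56 AND credits > 20 → 59
student=Uma: score < 87 AND attendance <= 83 → -40
student=Vik: ELSE → -1
student=Wes: ELSE → -14
student=Yara: score < 34 → 8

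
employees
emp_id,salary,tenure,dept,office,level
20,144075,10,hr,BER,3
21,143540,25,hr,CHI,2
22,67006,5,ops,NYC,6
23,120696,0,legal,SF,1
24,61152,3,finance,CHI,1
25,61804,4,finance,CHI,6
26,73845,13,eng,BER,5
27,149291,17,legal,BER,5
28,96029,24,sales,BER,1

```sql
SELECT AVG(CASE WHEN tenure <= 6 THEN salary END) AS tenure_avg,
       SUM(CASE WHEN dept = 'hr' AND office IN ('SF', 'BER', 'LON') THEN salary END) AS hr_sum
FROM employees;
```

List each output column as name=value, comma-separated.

[tenure_avg: tenure <= 6]
emp_id=20: ✗
emp_id=21: ✗
emp_id=22: ✓ → 67006
emp_id=23: ✓ → 120696
emp_id=24: ✓ → 61152
emp_id=25: ✓ → 61804
emp_id=26: ✗
emp_id=27: ✗
emp_id=28: ✗
tenure_avg = (67006 + 120696 + 61152 + 61804) / 4 = 77664.5
—
[hr_sum: dept = 'hr' AND office IN ('SF', 'BER', 'LON')]
emp_id=20: ✓ → 144075
emp_id=21: ✗
emp_id=22: ✗
emp_id=23: ✗
emp_id=24: ✗
emp_id=25: ✗
emp_id=26: ✗
emp_id=27: ✗
emp_id=28: ✗
hr_sum = 144075

tenure_avg=77664.5, hr_sum=144075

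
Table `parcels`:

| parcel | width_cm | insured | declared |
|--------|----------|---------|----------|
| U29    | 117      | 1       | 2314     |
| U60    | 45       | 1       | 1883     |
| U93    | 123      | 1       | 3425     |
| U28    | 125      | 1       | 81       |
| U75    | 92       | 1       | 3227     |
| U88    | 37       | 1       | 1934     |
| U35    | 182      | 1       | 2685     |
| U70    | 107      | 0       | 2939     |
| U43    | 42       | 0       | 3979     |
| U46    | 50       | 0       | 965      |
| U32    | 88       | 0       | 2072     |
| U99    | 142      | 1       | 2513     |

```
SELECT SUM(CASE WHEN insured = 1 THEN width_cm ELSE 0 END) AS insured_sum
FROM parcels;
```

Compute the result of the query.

parcel=U29: ✓ → 117
parcel=U60: ✓ → 45
parcel=U93: ✓ → 123
parcel=U28: ✓ → 125
parcel=U75: ✓ → 92
parcel=U88: ✓ → 37
parcel=U35: ✓ → 182
parcel=U70: ✗
parcel=U43: ✗
parcel=U46: ✗
parcel=U32: ✗
parcel=U99: ✓ → 142
insured_sum = 117 + 45 + 123 + 125 + 92 + 37 + 182 + 142 = 863

863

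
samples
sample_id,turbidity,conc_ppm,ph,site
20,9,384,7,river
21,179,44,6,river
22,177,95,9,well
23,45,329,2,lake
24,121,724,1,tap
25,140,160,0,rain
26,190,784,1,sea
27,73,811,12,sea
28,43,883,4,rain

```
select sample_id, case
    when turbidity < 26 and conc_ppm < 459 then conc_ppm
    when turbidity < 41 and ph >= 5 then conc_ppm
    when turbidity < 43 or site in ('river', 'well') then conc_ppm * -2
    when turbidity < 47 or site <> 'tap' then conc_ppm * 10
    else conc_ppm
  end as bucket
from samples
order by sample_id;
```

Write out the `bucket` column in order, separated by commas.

sample_id=20: turbidity < 26 and conc_ppm < 459 → 384
sample_id=21: turbidity < 43 or site in ('river', 'well') → -88
sample_id=22: turbidity < 43 or site in ('river', 'well') → -190
sample_id=23: turbidity < 47 or site <> 'tap' → 3290
sample_id=24: ELSE → 724
sample_id=25: turbidity < 47 or site <> 'tap' → 1600
sample_id=26: turbidity < 47 or site <> 'tap' → 7840
sample_id=27: turbidity < 47 or site <> 'tap' → 8110
sample_id=28: turbidity < 47 or site <> 'tap' → 8830

384, -88, -190, 3290, 724, 1600, 7840, 8110, 8830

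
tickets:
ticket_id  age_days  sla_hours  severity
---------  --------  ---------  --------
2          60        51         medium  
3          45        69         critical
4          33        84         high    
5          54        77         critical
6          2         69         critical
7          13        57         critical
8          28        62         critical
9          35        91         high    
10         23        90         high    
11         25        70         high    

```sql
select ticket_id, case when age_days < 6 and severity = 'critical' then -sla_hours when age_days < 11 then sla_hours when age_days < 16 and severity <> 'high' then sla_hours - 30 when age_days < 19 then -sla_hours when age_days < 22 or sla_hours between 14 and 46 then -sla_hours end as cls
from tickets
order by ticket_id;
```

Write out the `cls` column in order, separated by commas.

ticket_id=2: (no match → NULL) → NULL
ticket_id=3: (no match → NULL) → NULL
ticket_id=4: (no match → NULL) → NULL
ticket_id=5: (no match → NULL) → NULL
ticket_id=6: age_days < 6 and severity = 'critical' → -69
ticket_id=7: age_days < 16 and severity <> 'high' → 27
ticket_id=8: (no match → NULL) → NULL
ticket_id=9: (no match → NULL) → NULL
ticket_id=10: (no match → NULL) → NULL
ticket_id=11: (no match → NULL) → NULL

NULL, NULL, NULL, NULL, -69, 27, NULL, NULL, NULL, NULL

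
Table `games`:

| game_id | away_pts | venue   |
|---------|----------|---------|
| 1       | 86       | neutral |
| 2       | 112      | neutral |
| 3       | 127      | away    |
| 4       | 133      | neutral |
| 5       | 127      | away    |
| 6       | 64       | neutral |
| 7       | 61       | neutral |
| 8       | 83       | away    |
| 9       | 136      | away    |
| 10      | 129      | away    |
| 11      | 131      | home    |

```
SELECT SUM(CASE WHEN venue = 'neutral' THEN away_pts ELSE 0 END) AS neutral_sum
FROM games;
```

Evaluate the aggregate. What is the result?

game_id=1: ✓ → 86
game_id=2: ✓ → 112
game_id=3: ✗
game_id=4: ✓ → 133
game_id=5: ✗
game_id=6: ✓ → 64
game_id=7: ✓ → 61
game_id=8: ✗
game_id=9: ✗
game_id=10: ✗
game_id=11: ✗
neutral_sum = 86 + 112 + 133 + 64 + 61 = 456

456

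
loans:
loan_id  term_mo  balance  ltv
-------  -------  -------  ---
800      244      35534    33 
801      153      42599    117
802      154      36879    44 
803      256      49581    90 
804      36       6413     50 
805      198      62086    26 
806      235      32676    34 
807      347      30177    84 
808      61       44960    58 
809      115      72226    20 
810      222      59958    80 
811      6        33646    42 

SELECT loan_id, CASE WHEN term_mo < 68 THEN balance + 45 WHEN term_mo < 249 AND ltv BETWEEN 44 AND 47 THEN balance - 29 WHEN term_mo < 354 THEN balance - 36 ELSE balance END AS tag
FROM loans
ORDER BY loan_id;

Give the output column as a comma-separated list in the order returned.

loan_id=800: term_mo < 354 → 35498
loan_id=801: term_mo < 354 → 42563
loan_id=802: term_mo < 249 AND ltv BETWEEN 44 AND 47 → 36850
loan_id=803: term_mo < 354 → 49545
loan_id=804: term_mo < 68 → 6458
loan_id=805: term_mo < 354 → 62050
loan_id=806: term_mo < 354 → 32640
loan_id=807: term_mo < 354 → 30141
loan_id=808: term_mo < 68 → 45005
loan_id=809: term_mo < 354 → 72190
loan_id=810: term_mo < 354 → 59922
loan_id=811: term_mo < 68 → 33691

35498, 42563, 36850, 49545, 6458, 62050, 32640, 30141, 45005, 72190, 59922, 33691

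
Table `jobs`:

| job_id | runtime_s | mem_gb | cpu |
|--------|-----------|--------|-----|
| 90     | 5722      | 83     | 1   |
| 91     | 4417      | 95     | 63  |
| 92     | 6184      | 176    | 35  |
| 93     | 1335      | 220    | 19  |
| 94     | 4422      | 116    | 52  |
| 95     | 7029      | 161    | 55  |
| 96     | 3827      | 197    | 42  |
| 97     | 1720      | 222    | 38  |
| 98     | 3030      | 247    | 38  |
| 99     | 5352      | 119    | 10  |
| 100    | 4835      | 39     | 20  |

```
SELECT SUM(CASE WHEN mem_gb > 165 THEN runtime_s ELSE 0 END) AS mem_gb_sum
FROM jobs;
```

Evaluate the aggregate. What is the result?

16096

job_id=90: ✗
job_id=91: ✗
job_id=92: ✓ → 6184
job_id=93: ✓ → 1335
job_id=94: ✗
job_id=95: ✗
job_id=96: ✓ → 3827
job_id=97: ✓ → 1720
job_id=98: ✓ → 3030
job_id=99: ✗
job_id=100: ✗
mem_gb_sum = 6184 + 1335 + 3827 + 1720 + 3030 = 16096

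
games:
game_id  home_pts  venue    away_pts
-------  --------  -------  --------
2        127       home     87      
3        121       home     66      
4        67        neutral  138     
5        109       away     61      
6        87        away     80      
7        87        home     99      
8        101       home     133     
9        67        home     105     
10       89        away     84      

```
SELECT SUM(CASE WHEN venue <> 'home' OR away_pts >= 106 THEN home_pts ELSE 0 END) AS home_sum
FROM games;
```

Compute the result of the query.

453

game_id=2: ✗
game_id=3: ✗
game_id=4: ✓ → 67
game_id=5: ✓ → 109
game_id=6: ✓ → 87
game_id=7: ✗
game_id=8: ✓ → 101
game_id=9: ✗
game_id=10: ✓ → 89
home_sum = 67 + 109 + 87 + 101 + 89 = 453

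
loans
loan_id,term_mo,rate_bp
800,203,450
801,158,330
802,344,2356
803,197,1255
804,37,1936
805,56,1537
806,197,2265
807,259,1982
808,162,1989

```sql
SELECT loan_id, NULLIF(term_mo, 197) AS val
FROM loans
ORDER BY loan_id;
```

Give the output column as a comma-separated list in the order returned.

loan_id=800: term_mo=203 vs 197: differ → 203
loan_id=801: term_mo=158 vs 197: differ → 158
loan_id=802: term_mo=344 vs 197: differ → 344
loan_id=803: term_mo=197 vs 197: equal → NULL
loan_id=804: term_mo=37 vs 197: differ → 37
loan_id=805: term_mo=56 vs 197: differ → 56
loan_id=806: term_mo=197 vs 197: equal → NULL
loan_id=807: term_mo=259 vs 197: differ → 259
loan_id=808: term_mo=162 vs 197: differ → 162

203, 158, 344, NULL, 37, 56, NULL, 259, 162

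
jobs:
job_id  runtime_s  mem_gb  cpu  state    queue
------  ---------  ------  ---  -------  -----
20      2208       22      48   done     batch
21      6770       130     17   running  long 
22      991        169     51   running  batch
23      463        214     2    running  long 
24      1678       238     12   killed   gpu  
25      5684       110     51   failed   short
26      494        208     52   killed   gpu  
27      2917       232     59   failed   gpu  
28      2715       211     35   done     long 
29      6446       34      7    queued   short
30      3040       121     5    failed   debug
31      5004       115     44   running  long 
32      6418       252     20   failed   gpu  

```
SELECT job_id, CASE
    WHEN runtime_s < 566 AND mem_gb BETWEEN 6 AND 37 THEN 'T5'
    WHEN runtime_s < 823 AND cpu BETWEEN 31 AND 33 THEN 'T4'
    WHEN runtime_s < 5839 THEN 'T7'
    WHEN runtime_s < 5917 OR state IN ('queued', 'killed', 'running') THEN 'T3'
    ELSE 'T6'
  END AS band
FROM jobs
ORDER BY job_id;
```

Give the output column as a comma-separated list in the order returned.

job_id=20: runtime_s < 5839 → T7
job_id=21: runtime_s < 5917 OR state IN ('queued', 'killed', 'running') → T3
job_id=22: runtime_s < 5839 → T7
job_id=23: runtime_s < 5839 → T7
job_id=24: runtime_s < 5839 → T7
job_id=25: runtime_s < 5839 → T7
job_id=26: runtime_s < 5839 → T7
job_id=27: runtime_s < 5839 → T7
job_id=28: runtime_s < 5839 → T7
job_id=29: runtime_s < 5917 OR state IN ('queued', 'killed', 'running') → T3
job_id=30: runtime_s < 5839 → T7
job_id=31: runtime_s < 5839 → T7
job_id=32: ELSE → T6

T7, T3, T7, T7, T7, T7, T7, T7, T7, T3, T7, T7, T6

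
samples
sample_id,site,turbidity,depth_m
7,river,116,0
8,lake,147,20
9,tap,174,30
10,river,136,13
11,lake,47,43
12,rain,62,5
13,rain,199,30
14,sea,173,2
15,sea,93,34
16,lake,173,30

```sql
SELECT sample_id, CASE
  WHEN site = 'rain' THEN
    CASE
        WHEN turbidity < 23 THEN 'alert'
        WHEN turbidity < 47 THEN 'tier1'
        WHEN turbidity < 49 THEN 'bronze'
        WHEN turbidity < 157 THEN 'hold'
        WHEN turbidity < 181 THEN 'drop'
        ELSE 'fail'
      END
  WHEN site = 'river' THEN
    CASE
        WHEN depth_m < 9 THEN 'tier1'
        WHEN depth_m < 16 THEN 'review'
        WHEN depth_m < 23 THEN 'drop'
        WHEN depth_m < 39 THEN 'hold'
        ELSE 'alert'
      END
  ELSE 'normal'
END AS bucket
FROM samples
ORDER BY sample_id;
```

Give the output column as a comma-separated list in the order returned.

tier1, normal, normal, review, normal, hold, fail, normal, normal, normal

sample_id=7: site='river' → inner[depth_m < 9] → tier1
sample_id=8: site='lake' → outer ELSE → normal
sample_id=9: site='tap' → outer ELSE → normal
sample_id=10: site='river' → inner[depth_m < 16] → review
sample_id=11: site='lake' → outer ELSE → normal
sample_id=12: site='rain' → inner[turbidity < 157] → hold
sample_id=13: site='rain' → inner[ELSE] → fail
sample_id=14: site='sea' → outer ELSE → normal
sample_id=15: site='sea' → outer ELSE → normal
sample_id=16: site='lake' → outer ELSE → normal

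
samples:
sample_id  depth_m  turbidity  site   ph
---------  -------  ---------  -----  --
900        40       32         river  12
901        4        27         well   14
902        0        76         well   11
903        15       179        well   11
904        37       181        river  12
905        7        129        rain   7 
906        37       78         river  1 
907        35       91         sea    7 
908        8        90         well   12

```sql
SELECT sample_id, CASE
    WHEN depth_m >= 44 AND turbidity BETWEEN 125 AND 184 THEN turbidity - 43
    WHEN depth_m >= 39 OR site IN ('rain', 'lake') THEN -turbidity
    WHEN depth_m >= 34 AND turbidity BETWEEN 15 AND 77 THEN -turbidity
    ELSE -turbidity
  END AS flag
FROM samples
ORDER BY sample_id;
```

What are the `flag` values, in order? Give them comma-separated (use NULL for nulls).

sample_id=900: depth_m >= 39 OR site IN ('rain', 'lake') → -32
sample_id=901: ELSE → -27
sample_id=902: ELSE → -76
sample_id=903: ELSE → -179
sample_id=904: ELSE → -181
sample_id=905: depth_m >= 39 OR site IN ('rain', 'lake') → -129
sample_id=906: ELSE → -78
sample_id=907: ELSE → -91
sample_id=908: ELSE → -90

-32, -27, -76, -179, -181, -129, -78, -91, -90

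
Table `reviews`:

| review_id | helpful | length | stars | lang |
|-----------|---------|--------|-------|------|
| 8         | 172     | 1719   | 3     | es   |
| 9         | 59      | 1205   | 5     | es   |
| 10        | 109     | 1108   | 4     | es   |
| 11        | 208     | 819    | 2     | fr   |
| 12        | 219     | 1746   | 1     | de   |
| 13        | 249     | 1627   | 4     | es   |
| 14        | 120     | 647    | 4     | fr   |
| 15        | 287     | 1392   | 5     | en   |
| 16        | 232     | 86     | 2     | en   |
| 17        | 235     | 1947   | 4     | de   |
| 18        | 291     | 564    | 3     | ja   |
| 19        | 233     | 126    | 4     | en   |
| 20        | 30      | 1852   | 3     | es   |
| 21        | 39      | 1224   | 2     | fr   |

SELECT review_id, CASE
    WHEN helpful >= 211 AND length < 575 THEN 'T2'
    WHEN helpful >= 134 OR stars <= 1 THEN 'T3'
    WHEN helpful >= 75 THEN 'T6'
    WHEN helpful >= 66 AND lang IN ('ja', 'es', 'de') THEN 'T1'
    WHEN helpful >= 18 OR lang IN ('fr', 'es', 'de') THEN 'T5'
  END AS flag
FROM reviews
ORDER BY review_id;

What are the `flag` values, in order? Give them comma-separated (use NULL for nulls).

review_id=8: helpful >= 134 OR stars <= 1 → T3
review_id=9: helpful >= 18 OR lang IN ('fr', 'es', 'de') → T5
review_id=10: helpful >= 75 → T6
review_id=11: helpful >= 134 OR stars <= 1 → T3
review_id=12: helpful >= 134 OR stars <= 1 → T3
review_id=13: helpful >= 134 OR stars <= 1 → T3
review_id=14: helpful >= 75 → T6
review_id=15: helpful >= 134 OR stars <= 1 → T3
review_id=16: helpful >= 211 AND length < 575 → T2
review_id=17: helpful >= 134 OR stars <= 1 → T3
review_id=18: helpful >= 211 AND length < 575 → T2
review_id=19: helpful >= 211 AND length < 575 → T2
review_id=20: helpful >= 18 OR lang IN ('fr', 'es', 'de') → T5
review_id=21: helpful >= 18 OR lang IN ('fr', 'es', 'de') → T5

T3, T5, T6, T3, T3, T3, T6, T3, T2, T3, T2, T2, T5, T5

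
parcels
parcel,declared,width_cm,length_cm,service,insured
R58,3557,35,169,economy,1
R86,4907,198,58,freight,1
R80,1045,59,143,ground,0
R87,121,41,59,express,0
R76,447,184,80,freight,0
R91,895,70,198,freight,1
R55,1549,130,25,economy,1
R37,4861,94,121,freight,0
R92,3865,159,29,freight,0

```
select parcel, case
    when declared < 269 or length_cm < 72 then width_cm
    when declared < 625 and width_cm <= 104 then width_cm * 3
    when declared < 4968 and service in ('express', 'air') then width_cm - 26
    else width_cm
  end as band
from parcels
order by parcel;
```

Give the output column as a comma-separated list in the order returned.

94, 130, 35, 184, 59, 198, 41, 70, 159

parcel=R37: ELSE → 94
parcel=R55: declared < 269 or length_cm < 72 → 130
parcel=R58: ELSE → 35
parcel=R76: ELSE → 184
parcel=R80: ELSE → 59
parcel=R86: declared < 269 or length_cm < 72 → 198
parcel=R87: declared < 269 or length_cm < 72 → 41
parcel=R91: ELSE → 70
parcel=R92: declared < 269 or length_cm < 72 → 159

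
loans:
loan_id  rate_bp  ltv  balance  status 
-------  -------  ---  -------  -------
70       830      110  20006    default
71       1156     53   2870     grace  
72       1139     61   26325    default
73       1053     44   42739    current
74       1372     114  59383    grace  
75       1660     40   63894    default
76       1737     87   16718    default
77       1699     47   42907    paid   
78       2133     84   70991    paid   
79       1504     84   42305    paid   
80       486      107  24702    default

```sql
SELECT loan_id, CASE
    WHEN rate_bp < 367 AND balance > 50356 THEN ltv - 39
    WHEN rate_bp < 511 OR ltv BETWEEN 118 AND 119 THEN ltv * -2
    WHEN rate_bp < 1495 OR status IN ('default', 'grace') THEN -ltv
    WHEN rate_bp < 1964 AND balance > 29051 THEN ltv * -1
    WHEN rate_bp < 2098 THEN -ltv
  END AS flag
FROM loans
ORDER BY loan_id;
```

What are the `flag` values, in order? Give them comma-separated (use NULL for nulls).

loan_id=70: rate_bp < 1495 OR status IN ('default', 'grace') → -110
loan_id=71: rate_bp < 1495 OR status IN ('default', 'grace') → -53
loan_id=72: rate_bp < 1495 OR status IN ('default', 'grace') → -61
loan_id=73: rate_bp < 1495 OR status IN ('default', 'grace') → -44
loan_id=74: rate_bp < 1495 OR status IN ('default', 'grace') → -114
loan_id=75: rate_bp < 1495 OR status IN ('default', 'grace') → -40
loan_id=76: rate_bp < 1495 OR status IN ('default', 'grace') → -87
loan_id=77: rate_bp < 1964 AND balance > 29051 → -47
loan_id=78: (no match → NULL) → NULL
loan_id=79: rate_bp < 1964 AND balance > 29051 → -84
loan_id=80: rate_bp < 511 OR ltv BETWEEN 118 AND 119 → -214

-110, -53, -61, -44, -114, -40, -87, -47, NULL, -84, -214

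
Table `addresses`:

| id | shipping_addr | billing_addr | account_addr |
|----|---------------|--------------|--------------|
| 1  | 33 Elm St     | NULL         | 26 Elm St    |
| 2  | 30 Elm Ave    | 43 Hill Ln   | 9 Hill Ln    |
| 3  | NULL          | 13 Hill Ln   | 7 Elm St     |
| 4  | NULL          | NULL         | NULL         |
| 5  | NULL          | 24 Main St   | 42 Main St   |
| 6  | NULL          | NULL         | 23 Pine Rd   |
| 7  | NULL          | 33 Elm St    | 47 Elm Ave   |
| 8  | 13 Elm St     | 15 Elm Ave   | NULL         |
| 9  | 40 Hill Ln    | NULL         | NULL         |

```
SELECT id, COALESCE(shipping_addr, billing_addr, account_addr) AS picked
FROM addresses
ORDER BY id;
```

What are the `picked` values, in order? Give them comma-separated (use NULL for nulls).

33 Elm St, 30 Elm Ave, 13 Hill Ln, NULL, 24 Main St, 23 Pine Rd, 33 Elm St, 13 Elm St, 40 Hill Ln

id=1: shipping_addr=33 Elm St → 33 Elm St
id=2: shipping_addr=30 Elm Ave → 30 Elm Ave
id=3: shipping_addr=NULL, billing_addr=13 Hill Ln → 13 Hill Ln
id=4: shipping_addr=NULL, billing_addr=NULL, account_addr=NULL (all NULL) → NULL
id=5: shipping_addr=NULL, billing_addr=24 Main St → 24 Main St
id=6: shipping_addr=NULL, billing_addr=NULL, account_addr=23 Pine Rd → 23 Pine Rd
id=7: shipping_addr=NULL, billing_addr=33 Elm St → 33 Elm St
id=8: shipping_addr=13 Elm St → 13 Elm St
id=9: shipping_addr=40 Hill Ln → 40 Hill Ln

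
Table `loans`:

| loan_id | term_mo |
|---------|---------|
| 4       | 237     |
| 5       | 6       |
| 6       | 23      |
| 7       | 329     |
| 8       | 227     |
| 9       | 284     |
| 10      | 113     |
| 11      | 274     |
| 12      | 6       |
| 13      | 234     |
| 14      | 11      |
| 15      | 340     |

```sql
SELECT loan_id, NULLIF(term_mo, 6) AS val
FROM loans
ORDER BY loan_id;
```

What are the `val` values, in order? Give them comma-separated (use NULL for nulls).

237, NULL, 23, 329, 227, 284, 113, 274, NULL, 234, 11, 340

loan_id=4: term_mo=237 vs 6: differ → 237
loan_id=5: term_mo=6 vs 6: equal → NULL
loan_id=6: term_mo=23 vs 6: differ → 23
loan_id=7: term_mo=329 vs 6: differ → 329
loan_id=8: term_mo=227 vs 6: differ → 227
loan_id=9: term_mo=284 vs 6: differ → 284
loan_id=10: term_mo=113 vs 6: differ → 113
loan_id=11: term_mo=274 vs 6: differ → 274
loan_id=12: term_mo=6 vs 6: equal → NULL
loan_id=13: term_mo=234 vs 6: differ → 234
loan_id=14: term_mo=11 vs 6: differ → 11
loan_id=15: term_mo=340 vs 6: differ → 340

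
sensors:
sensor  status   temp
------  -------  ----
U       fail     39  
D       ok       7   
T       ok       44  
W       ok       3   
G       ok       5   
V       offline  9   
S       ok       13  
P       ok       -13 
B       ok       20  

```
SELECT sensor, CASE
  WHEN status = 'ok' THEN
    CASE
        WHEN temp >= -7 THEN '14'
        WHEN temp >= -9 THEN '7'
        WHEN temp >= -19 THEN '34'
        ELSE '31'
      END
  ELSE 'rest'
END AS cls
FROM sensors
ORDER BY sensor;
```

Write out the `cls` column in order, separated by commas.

14, 14, 14, 34, 14, 14, rest, rest, 14

sensor=B: status='ok' → inner[temp >= -7] → 14
sensor=D: status='ok' → inner[temp >= -7] → 14
sensor=G: status='ok' → inner[temp >= -7] → 14
sensor=P: status='ok' → inner[temp >= -19] → 34
sensor=S: status='ok' → inner[temp >= -7] → 14
sensor=T: status='ok' → inner[temp >= -7] → 14
sensor=U: status='fail' → outer ELSE → rest
sensor=V: status='offline' → outer ELSE → rest
sensor=W: status='ok' → inner[temp >= -7] → 14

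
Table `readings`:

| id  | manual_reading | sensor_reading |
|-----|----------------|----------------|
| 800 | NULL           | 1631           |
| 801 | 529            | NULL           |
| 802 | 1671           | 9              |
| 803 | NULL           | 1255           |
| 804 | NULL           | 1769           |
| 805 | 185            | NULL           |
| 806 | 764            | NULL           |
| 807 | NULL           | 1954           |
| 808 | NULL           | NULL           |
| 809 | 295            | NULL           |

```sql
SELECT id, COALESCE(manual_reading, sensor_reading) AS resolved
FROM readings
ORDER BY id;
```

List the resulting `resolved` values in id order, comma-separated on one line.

1631, 529, 1671, 1255, 1769, 185, 764, 1954, NULL, 295

id=800: manual_reading=NULL, sensor_reading=1631 → 1631
id=801: manual_reading=529 → 529
id=802: manual_reading=1671 → 1671
id=803: manual_reading=NULL, sensor_reading=1255 → 1255
id=804: manual_reading=NULL, sensor_reading=1769 → 1769
id=805: manual_reading=185 → 185
id=806: manual_reading=764 → 764
id=807: manual_reading=NULL, sensor_reading=1954 → 1954
id=808: manual_reading=NULL, sensor_reading=NULL (all NULL) → NULL
id=809: manual_reading=295 → 295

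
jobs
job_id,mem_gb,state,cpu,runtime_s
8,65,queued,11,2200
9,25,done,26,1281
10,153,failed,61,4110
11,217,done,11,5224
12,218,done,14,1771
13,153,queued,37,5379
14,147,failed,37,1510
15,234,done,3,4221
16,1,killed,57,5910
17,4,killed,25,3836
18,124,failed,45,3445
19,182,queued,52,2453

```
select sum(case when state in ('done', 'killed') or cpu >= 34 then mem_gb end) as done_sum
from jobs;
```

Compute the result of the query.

job_id=8: ✗
job_id=9: ✓ → 25
job_id=10: ✓ → 153
job_id=11: ✓ → 217
job_id=12: ✓ → 218
job_id=13: ✓ → 153
job_id=14: ✓ → 147
job_id=15: ✓ → 234
job_id=16: ✓ → 1
job_id=17: ✓ → 4
job_id=18: ✓ → 124
job_id=19: ✓ → 182
done_sum = 25 + 153 + 217 + 218 + 153 + 147 + 234 + 1 + 4 + 124 + 182 = 1458

1458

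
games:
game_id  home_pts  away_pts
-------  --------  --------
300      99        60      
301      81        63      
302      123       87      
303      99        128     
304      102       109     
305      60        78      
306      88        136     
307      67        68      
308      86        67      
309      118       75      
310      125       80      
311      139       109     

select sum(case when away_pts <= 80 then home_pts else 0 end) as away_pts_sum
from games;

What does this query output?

game_id=300: ✓ → 99
game_id=301: ✓ → 81
game_id=302: ✗
game_id=303: ✗
game_id=304: ✗
game_id=305: ✓ → 60
game_id=306: ✗
game_id=307: ✓ → 67
game_id=308: ✓ → 86
game_id=309: ✓ → 118
game_id=310: ✓ → 125
game_id=311: ✗
away_pts_sum = 99 + 81 + 60 + 67 + 86 + 118 + 125 = 636

636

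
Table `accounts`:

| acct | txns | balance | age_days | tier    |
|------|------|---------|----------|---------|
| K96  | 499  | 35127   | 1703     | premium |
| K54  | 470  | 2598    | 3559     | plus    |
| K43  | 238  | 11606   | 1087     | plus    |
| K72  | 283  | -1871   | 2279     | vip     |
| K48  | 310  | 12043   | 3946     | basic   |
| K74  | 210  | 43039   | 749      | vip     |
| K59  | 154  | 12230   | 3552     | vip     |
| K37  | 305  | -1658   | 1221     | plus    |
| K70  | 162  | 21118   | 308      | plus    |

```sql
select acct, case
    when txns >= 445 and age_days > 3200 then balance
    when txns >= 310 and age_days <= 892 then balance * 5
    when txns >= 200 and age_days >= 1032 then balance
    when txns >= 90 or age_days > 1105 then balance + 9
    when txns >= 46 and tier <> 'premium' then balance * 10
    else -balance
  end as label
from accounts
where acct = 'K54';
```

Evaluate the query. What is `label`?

acct = K54: txns=470, balance=2598, age_days=3559, tier=plus.
txns >= 445 and age_days > 3200 → true → 2598

2598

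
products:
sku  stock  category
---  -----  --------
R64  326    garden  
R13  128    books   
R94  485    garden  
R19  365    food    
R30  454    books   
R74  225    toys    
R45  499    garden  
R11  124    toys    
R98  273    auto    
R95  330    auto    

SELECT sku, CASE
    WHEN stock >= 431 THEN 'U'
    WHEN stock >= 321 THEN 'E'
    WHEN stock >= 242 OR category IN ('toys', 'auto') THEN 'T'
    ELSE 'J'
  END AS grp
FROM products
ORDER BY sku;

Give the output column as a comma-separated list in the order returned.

T, J, E, U, U, E, T, U, E, T

sku=R11: stock >= 242 OR category IN ('toys', 'auto') → T
sku=R13: ELSE → J
sku=R19: stock >= 321 → E
sku=R30: stock >= 431 → U
sku=R45: stock >= 431 → U
sku=R64: stock >= 321 → E
sku=R74: stock >= 242 OR category IN ('toys', 'auto') → T
sku=R94: stock >= 431 → U
sku=R95: stock >= 321 → E
sku=R98: stock >= 242 OR category IN ('toys', 'auto') → T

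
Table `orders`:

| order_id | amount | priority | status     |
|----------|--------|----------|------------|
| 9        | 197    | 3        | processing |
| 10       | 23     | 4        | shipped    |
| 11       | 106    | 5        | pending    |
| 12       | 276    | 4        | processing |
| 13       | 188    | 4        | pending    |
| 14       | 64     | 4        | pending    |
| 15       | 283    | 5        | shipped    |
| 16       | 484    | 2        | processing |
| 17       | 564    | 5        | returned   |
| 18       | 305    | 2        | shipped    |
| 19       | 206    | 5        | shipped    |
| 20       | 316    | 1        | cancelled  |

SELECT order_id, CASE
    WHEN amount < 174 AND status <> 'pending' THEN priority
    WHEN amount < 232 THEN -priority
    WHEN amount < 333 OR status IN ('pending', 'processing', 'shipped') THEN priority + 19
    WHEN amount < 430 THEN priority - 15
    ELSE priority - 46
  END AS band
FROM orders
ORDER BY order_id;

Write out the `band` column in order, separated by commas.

-3, 4, -5, 23, -4, -4, 24, 21, -41, 21, -5, 20

order_id=9: amount < 232 → -3
order_id=10: amount < 174 AND status <> 'pending' → 4
order_id=11: amount < 232 → -5
order_id=12: amount < 333 OR status IN ('pending', 'processing', 'shipped') → 23
order_id=13: amount < 232 → -4
order_id=14: amount < 232 → -4
order_id=15: amount < 333 OR status IN ('pending', 'processing', 'shipped') → 24
order_id=16: amount < 333 OR status IN ('pending', 'processing', 'shipped') → 21
order_id=17: ELSE → -41
order_id=18: amount < 333 OR status IN ('pending', 'processing', 'shipped') → 21
order_id=19: amount < 232 → -5
order_id=20: amount < 333 OR status IN ('pending', 'processing', 'shipped') → 20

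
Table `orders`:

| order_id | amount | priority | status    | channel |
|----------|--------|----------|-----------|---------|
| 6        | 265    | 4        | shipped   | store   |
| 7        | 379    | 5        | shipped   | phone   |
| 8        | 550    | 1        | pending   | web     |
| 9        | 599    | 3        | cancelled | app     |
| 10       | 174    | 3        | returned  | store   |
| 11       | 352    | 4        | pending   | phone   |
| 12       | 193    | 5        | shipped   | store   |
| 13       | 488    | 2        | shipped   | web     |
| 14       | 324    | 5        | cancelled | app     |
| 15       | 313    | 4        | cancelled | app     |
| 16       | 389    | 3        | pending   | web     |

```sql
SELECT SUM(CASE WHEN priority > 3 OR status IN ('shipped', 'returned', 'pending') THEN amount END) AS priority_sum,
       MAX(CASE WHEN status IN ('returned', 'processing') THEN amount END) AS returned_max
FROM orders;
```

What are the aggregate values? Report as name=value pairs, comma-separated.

priority_sum=3427, returned_max=174

[priority_sum: priority > 3 OR status IN ('shipped', 'returned', 'pending')]
order_id=6: ✓ → 265
order_id=7: ✓ → 379
order_id=8: ✓ → 550
order_id=9: ✗
order_id=10: ✓ → 174
order_id=11: ✓ → 352
order_id=12: ✓ → 193
order_id=13: ✓ → 488
order_id=14: ✓ → 324
order_id=15: ✓ → 313
order_id=16: ✓ → 389
priority_sum = 265 + 379 + 550 + 174 + 352 + 193 + 488 + 324 + 313 + 389 = 3427
—
[returned_max: status IN ('returned', 'processing')]
order_id=6: ✗
order_id=7: ✗
order_id=8: ✗
order_id=9: ✗
order_id=10: ✓ → 174
order_id=11: ✗
order_id=12: ✗
order_id=13: ✗
order_id=14: ✗
order_id=15: ✗
order_id=16: ✗
returned_max = MAX(174) = 174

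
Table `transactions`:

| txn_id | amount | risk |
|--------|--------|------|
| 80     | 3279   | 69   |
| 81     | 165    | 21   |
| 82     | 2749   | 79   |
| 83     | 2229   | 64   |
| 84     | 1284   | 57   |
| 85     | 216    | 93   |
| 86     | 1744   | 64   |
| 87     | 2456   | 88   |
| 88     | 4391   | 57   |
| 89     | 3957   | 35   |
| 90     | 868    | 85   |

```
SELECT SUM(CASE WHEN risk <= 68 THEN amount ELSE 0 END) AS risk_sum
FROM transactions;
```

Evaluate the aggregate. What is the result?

txn_id=80: ✗
txn_id=81: ✓ → 165
txn_id=82: ✗
txn_id=83: ✓ → 2229
txn_id=84: ✓ → 1284
txn_id=85: ✗
txn_id=86: ✓ → 1744
txn_id=87: ✗
txn_id=88: ✓ → 4391
txn_id=89: ✓ → 3957
txn_id=90: ✗
risk_sum = 165 + 2229 + 1284 + 1744 + 4391 + 3957 = 13770

13770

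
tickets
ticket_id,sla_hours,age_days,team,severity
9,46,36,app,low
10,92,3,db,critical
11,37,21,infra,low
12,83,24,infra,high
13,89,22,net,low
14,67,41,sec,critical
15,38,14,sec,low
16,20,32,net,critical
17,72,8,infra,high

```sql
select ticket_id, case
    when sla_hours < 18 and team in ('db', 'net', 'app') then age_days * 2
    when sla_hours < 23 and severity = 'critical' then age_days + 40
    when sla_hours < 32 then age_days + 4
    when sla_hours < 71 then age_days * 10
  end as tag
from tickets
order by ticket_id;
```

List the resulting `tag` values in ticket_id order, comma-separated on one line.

360, NULL, 210, NULL, NULL, 410, 140, 72, NULL

ticket_id=9: sla_hours < 71 → 360
ticket_id=10: (no match → NULL) → NULL
ticket_id=11: sla_hours < 71 → 210
ticket_id=12: (no match → NULL) → NULL
ticket_id=13: (no match → NULL) → NULL
ticket_id=14: sla_hours < 71 → 410
ticket_id=15: sla_hours < 71 → 140
ticket_id=16: sla_hours < 23 and severity = 'critical' → 72
ticket_id=17: (no match → NULL) → NULL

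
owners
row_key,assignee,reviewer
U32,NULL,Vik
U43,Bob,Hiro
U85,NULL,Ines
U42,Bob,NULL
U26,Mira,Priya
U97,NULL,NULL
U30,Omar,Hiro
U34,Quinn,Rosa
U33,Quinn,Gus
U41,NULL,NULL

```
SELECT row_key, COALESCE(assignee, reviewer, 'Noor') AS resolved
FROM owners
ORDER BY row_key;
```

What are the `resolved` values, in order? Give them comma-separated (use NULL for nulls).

row_key=U26: assignee=Mira → Mira
row_key=U30: assignee=Omar → Omar
row_key=U32: assignee=NULL, reviewer=Vik → Vik
row_key=U33: assignee=Quinn → Quinn
row_key=U34: assignee=Quinn → Quinn
row_key=U41: assignee=NULL, reviewer=NULL, → literal Noor → Noor
row_key=U42: assignee=Bob → Bob
row_key=U43: assignee=Bob → Bob
row_key=U85: assignee=NULL, reviewer=Ines → Ines
row_key=U97: assignee=NULL, reviewer=NULL, → literal Noor → Noor

Mira, Omar, Vik, Quinn, Quinn, Noor, Bob, Bob, Ines, Noor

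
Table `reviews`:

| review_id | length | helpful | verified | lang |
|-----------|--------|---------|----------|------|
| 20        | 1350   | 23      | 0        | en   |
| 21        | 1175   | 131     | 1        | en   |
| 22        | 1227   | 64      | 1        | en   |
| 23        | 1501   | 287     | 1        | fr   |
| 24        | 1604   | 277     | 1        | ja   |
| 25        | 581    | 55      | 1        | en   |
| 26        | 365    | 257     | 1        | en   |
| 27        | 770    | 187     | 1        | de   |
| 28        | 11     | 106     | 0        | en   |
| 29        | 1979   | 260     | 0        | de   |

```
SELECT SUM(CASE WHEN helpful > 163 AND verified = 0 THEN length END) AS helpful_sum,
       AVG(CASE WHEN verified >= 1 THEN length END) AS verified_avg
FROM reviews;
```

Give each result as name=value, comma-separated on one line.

[helpful_sum: helpful > 163 AND verified = 0]
review_id=20: ✗
review_id=21: ✗
review_id=22: ✗
review_id=23: ✗
review_id=24: ✗
review_id=25: ✗
review_id=26: ✗
review_id=27: ✗
review_id=28: ✗
review_id=29: ✓ → 1979
helpful_sum = 1979
—
[verified_avg: verified >= 1]
review_id=20: ✗
review_id=21: ✓ → 1175
review_id=22: ✓ → 1227
review_id=23: ✓ → 1501
review_id=24: ✓ → 1604
review_id=25: ✓ → 581
review_id=26: ✓ → 365
review_id=27: ✓ → 770
review_id=28: ✗
review_id=29: ✗
verified_avg = (1175 + 1227 + 1501 + 1604 + 581 + 365 + 770) / 7 = 1031.8571428571

helpful_sum=1979, verified_avg=1031.8571428571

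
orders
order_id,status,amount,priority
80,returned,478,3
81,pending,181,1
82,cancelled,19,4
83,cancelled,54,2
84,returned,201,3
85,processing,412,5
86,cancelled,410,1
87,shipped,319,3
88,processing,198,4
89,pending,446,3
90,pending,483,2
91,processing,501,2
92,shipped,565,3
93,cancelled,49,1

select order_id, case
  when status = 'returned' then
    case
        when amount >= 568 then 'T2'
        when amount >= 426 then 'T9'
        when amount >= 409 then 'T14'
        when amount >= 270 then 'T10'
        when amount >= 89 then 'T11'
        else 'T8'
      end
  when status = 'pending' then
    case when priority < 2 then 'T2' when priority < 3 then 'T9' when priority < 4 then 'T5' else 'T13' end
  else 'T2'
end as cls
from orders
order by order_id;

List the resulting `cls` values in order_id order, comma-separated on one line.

order_id=80: status='returned' → inner[amount >= 426] → T9
order_id=81: status='pending' → inner[priority < 2] → T2
order_id=82: status='cancelled' → outer ELSE → T2
order_id=83: status='cancelled' → outer ELSE → T2
order_id=84: status='returned' → inner[amount >= 89] → T11
order_id=85: status='processing' → outer ELSE → T2
order_id=86: status='cancelled' → outer ELSE → T2
order_id=87: status='shipped' → outer ELSE → T2
order_id=88: status='processing' → outer ELSE → T2
order_id=89: status='pending' → inner[priority < 4] → T5
order_id=90: status='pending' → inner[priority < 3] → T9
order_id=91: status='processing' → outer ELSE → T2
order_id=92: status='shipped' → outer ELSE → T2
order_id=93: status='cancelled' → outer ELSE → T2

T9, T2, T2, T2, T11, T2, T2, T2, T2, T5, T9, T2, T2, T2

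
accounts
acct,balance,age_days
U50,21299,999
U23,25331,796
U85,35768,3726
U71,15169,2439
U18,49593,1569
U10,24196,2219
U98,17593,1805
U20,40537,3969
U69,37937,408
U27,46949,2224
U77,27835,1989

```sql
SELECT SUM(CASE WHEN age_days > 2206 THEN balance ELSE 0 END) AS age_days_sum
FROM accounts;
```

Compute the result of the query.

162619

acct=U50: ✗
acct=U23: ✗
acct=U85: ✓ → 35768
acct=U71: ✓ → 15169
acct=U18: ✗
acct=U10: ✓ → 24196
acct=U98: ✗
acct=U20: ✓ → 40537
acct=U69: ✗
acct=U27: ✓ → 46949
acct=U77: ✗
age_days_sum = 35768 + 15169 + 24196 + 40537 + 46949 = 162619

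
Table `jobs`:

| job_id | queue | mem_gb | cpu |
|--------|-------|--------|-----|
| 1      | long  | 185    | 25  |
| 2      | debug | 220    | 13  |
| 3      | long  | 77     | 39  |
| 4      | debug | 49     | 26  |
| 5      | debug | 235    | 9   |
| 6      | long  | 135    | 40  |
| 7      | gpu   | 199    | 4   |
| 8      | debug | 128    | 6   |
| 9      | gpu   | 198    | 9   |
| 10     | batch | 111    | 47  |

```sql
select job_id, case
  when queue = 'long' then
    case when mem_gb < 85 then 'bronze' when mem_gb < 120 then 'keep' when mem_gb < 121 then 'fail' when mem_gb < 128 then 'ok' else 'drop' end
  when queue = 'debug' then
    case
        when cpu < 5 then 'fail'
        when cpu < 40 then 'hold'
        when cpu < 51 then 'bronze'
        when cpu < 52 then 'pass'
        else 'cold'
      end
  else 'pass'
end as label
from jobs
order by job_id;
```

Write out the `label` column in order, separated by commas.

drop, hold, bronze, hold, hold, drop, pass, hold, pass, pass

job_id=1: queue='long' → inner[ELSE] → drop
job_id=2: queue='debug' → inner[cpu < 40] → hold
job_id=3: queue='long' → inner[mem_gb < 85] → bronze
job_id=4: queue='debug' → inner[cpu < 40] → hold
job_id=5: queue='debug' → inner[cpu < 40] → hold
job_id=6: queue='long' → inner[ELSE] → drop
job_id=7: queue='gpu' → outer ELSE → pass
job_id=8: queue='debug' → inner[cpu < 40] → hold
job_id=9: queue='gpu' → outer ELSE → pass
job_id=10: queue='batch' → outer ELSE → pass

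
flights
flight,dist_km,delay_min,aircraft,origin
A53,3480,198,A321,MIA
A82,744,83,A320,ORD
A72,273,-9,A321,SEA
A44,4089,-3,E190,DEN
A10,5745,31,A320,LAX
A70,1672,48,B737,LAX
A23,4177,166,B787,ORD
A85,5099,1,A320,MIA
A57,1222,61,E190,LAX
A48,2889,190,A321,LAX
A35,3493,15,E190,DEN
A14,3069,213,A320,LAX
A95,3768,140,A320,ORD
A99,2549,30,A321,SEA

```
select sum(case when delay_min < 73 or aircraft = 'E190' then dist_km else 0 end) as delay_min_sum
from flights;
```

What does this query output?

24142

flight=A53: ✗
flight=A82: ✗
flight=A72: ✓ → 273
flight=A44: ✓ → 4089
flight=A10: ✓ → 5745
flight=A70: ✓ → 1672
flight=A23: ✗
flight=A85: ✓ → 5099
flight=A57: ✓ → 1222
flight=A48: ✗
flight=A35: ✓ → 3493
flight=A14: ✗
flight=A95: ✗
flight=A99: ✓ → 2549
delay_min_sum = 273 + 4089 + 5745 + 1672 + 5099 + 1222 + 3493 + 2549 = 24142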